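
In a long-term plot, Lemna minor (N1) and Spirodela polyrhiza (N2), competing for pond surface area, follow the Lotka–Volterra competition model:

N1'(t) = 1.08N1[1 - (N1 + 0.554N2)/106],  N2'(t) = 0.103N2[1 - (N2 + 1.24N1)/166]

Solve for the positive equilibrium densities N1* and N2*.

N1* ≈ 44.8, N2* ≈ 110

Setting both brackets to zero gives the nullclines N1 + 0.554N2 = 106 and 1.24N1 + N2 = 166.
Substituting N2 = 166 - 1.24N1 into the first: N1(1 - 0.554·1.24) = 106 - 0.554·166.
So N1* = 14/0.313 = 44.8, and then N2* = 166 - 1.24·44.8 = 110.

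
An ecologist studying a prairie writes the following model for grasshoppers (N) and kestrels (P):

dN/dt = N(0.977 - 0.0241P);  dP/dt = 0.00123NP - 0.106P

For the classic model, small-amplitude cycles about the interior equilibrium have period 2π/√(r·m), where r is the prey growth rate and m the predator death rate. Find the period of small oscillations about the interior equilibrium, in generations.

Here r = 0.977 and m = 0.106, so r·m = 0.104.
ω = √0.104 = 0.322 per generation, hence T = 2π/ω ≈ 19.5 generations.

T ≈ 19.5 generations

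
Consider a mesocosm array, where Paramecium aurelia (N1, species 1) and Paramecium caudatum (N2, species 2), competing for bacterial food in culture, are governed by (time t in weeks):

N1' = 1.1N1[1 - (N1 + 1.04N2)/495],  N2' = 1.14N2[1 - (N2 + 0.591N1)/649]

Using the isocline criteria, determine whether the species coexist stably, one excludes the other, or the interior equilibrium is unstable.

species 2 excludes species 1

Compare the nullcline intercepts: K1/α12 = 495/1.04 = 476 < K2 = 649; K2/α21 = 649/0.591 = 1100 > K1 = 495.
Since the inequalities point opposite ways, species 2 can invade but species 1 cannot.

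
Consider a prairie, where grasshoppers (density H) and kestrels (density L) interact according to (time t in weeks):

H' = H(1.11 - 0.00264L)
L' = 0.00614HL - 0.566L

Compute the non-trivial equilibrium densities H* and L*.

Set dL/dt = 0 with L > 0: 0.00614H - 0.566 = 0, so H* = 0.566/0.00614 = 92.2.
Set dH/dt = 0 with H > 0: 1.11 - 0.00264L = 0, so L* = 1.11/0.00264 = 420.

H* ≈ 92.2, L* ≈ 420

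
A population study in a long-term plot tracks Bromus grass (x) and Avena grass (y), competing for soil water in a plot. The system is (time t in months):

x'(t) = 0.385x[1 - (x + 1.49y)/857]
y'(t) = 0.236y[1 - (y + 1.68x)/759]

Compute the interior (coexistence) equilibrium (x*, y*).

Setting both brackets to zero gives the nullclines x + 1.49y = 857 and 1.68x + y = 759.
Substituting y = 759 - 1.68x into the first: x(1 - 1.49·1.68) = 857 - 1.49·759.
So x* = -274/-1.5 = 182, and then y* = 759 - 1.68·182 = 453.

x* ≈ 182, y* ≈ 453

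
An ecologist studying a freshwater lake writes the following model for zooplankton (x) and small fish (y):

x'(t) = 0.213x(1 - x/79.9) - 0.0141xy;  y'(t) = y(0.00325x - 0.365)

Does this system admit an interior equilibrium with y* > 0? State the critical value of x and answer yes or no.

The predator equation gives dy/dt > 0 only when x > 0.365/0.00325 = 112.
Without the predator, x → K = 79.9. Since 79.9 < 112, the predator cannot invade.

Threshold x = 112; K < 112, so no, the predator goes extinct.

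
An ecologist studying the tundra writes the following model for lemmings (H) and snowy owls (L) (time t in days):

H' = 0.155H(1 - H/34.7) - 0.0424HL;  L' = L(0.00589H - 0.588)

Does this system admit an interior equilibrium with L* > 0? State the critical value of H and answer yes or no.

The predator equation gives dL/dt > 0 only when H > 0.588/0.00589 = 99.8.
Without the predator, H → K = 34.7. Since 34.7 < 99.8, the predator cannot invade.

Threshold H = 99.8; K < 99.8, so no, the predator goes extinct.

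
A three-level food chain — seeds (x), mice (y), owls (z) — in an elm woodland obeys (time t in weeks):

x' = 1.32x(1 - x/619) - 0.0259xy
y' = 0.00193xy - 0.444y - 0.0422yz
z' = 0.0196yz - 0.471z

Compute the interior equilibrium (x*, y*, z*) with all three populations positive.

x* ≈ 327, y* ≈ 24, z* ≈ 4.44

From dz/dt = 0: 0.0196y* = 0.471, so y* = 24.
From dx/dt = 0: 1.32(1 - x*/619) = 0.0259·24, giving x* = 619·(1 - 0.472) = 327.
From dy/dt = 0: 0.00193·327 - 0.444 = 0.0422z*, so z* = 0.187/0.0422 = 4.44.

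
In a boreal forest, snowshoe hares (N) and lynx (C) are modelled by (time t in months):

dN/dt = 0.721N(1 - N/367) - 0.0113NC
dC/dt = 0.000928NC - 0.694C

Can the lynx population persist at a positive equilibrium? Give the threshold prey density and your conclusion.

Threshold N = 748; K < 748, so no, the predator goes extinct.

The predator equation gives dC/dt > 0 only when N > 0.694/0.000928 = 748.
Without the predator, N → K = 367. Since 367 < 748, the predator cannot invade.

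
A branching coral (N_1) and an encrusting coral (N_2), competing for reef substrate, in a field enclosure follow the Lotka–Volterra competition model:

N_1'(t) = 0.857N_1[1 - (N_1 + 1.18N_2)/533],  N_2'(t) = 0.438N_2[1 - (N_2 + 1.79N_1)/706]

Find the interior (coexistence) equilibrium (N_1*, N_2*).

N_1* ≈ 270, N_2* ≈ 223

Setting both brackets to zero gives the nullclines N_1 + 1.18N_2 = 533 and 1.79N_1 + N_2 = 706.
Substituting N_2 = 706 - 1.79N_1 into the first: N_1(1 - 1.18·1.79) = 533 - 1.18·706.
So N_1* = -300/-1.11 = 270, and then N_2* = 706 - 1.79·270 = 223.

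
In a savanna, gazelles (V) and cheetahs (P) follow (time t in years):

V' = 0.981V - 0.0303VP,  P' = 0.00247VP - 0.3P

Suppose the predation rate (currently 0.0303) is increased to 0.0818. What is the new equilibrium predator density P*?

At the interior fixed point, setting dV/dt = 0 with V > 0 fixes P* = (prey growth rate)/(VP coefficient) — independent of the other coefficients.
With the change, P* = 0.981/0.0818 = 12; it falls from 32.4.

P* ≈ 12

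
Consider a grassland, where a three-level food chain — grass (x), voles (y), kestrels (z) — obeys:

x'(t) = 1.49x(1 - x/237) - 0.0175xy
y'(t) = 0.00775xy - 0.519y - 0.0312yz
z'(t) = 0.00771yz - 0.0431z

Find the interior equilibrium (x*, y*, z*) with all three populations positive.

x* ≈ 221, y* ≈ 5.59, z* ≈ 38.4

From dz/dt = 0: 0.00771y* = 0.0431, so y* = 5.59.
From dx/dt = 0: 1.49(1 - x*/237) = 0.0175·5.59, giving x* = 237·(1 - 0.0657) = 221.
From dy/dt = 0: 0.00775·221 - 0.519 = 0.0312z*, so z* = 1.2/0.0312 = 38.4.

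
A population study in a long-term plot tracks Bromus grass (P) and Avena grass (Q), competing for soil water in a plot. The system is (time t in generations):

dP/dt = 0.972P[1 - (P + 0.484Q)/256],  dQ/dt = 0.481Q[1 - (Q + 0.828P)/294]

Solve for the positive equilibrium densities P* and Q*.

P* ≈ 190, Q* ≈ 137

Setting both brackets to zero gives the nullclines P + 0.484Q = 256 and 0.828P + Q = 294.
Substituting Q = 294 - 0.828P into the first: P(1 - 0.484·0.828) = 256 - 0.484·294.
So P* = 114/0.599 = 190, and then Q* = 294 - 0.828·190 = 137.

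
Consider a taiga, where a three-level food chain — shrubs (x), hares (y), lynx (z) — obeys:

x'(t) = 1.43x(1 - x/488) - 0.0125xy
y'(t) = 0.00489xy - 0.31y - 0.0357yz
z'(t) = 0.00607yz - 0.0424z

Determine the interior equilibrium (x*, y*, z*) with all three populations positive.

From dz/dt = 0: 0.00607y* = 0.0424, so y* = 6.99.
From dx/dt = 0: 1.43(1 - x*/488) = 0.0125·6.99, giving x* = 488·(1 - 0.0611) = 458.
From dy/dt = 0: 0.00489·458 - 0.31 = 0.0357z*, so z* = 1.93/0.0357 = 54.1.

x* ≈ 458, y* ≈ 6.99, z* ≈ 54.1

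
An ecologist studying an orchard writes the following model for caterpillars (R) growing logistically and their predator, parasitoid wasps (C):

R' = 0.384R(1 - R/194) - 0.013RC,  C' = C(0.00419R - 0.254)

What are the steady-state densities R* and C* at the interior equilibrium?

R* ≈ 60.6, C* ≈ 20.3

From dC/dt = 0 with C > 0: 0.00419R* = 0.254, so R* = 60.6.
Substitute into dR/dt = 0: 0.384(1 - 60.6/194) = 0.013C*.
The bracket is 0.688, giving C* = 0.264/0.013 = 20.3.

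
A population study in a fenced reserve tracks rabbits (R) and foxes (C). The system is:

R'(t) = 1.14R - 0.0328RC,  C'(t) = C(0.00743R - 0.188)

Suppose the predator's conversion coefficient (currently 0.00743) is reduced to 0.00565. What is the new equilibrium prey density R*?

R* ≈ 33.3

At the interior fixed point, setting dC/dt = 0 with C > 0 fixes R* = (predator death rate)/(RC coefficient) — independent of the other coefficients.
With the change, R* = 0.188/0.00565 = 33.3; it rises from 25.3.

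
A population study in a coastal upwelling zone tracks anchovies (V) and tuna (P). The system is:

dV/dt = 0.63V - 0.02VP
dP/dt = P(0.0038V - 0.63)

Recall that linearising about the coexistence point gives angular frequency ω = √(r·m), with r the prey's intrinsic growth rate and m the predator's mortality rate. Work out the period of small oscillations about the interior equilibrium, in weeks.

T ≈ 9.97 weeks

Here r = 0.63 and m = 0.63, so r·m = 0.397.
ω = √0.397 = 0.63 per week, hence T = 2π/ω ≈ 9.97 weeks.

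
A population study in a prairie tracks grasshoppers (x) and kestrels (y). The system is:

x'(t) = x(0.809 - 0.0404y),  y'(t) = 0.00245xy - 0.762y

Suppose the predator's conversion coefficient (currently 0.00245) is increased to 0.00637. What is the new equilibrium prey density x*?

At the interior fixed point, setting dy/dt = 0 with y > 0 fixes x* = (predator death rate)/(xy coefficient) — independent of the other coefficients.
With the change, x* = 0.762/0.00637 = 120; it falls from 311.

x* ≈ 120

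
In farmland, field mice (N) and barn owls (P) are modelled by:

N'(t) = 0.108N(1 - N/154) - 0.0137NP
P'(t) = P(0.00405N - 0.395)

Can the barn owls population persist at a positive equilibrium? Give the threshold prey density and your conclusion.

Threshold N = 97.5; K > 97.5, so yes, the predator persists.

The predator equation gives dP/dt > 0 only when N > 0.395/0.00405 = 97.5.
Without the predator, N → K = 154. Since 154 > 97.5, the predator can invade and persist.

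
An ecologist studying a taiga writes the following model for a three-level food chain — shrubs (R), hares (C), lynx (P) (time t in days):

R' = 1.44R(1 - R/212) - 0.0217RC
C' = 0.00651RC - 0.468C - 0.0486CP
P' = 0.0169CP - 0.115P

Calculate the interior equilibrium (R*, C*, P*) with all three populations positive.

R* ≈ 190, C* ≈ 6.8, P* ≈ 15.9

From dP/dt = 0: 0.0169C* = 0.115, so C* = 6.8.
From dR/dt = 0: 1.44(1 - R*/212) = 0.0217·6.8, giving R* = 212·(1 - 0.103) = 190.
From dC/dt = 0: 0.00651·190 - 0.468 = 0.0486P*, so P* = 0.771/0.0486 = 15.9.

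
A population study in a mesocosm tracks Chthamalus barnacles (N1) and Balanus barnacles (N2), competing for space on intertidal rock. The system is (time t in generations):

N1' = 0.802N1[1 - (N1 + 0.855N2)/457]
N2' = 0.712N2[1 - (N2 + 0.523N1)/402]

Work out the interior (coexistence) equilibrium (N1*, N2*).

N1* ≈ 205, N2* ≈ 295

Setting both brackets to zero gives the nullclines N1 + 0.855N2 = 457 and 0.523N1 + N2 = 402.
Substituting N2 = 402 - 0.523N1 into the first: N1(1 - 0.855·0.523) = 457 - 0.855·402.
So N1* = 113/0.553 = 205, and then N2* = 402 - 0.523·205 = 295.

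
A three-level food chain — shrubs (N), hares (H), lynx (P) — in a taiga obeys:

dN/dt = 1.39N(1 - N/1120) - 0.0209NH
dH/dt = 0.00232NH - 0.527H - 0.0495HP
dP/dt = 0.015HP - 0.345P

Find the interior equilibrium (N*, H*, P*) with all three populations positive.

N* ≈ 733, H* ≈ 23, P* ≈ 23.7

From dP/dt = 0: 0.015H* = 0.345, so H* = 23.
From dN/dt = 0: 1.39(1 - N*/1120) = 0.0209·23, giving N* = 1120·(1 - 0.346) = 733.
From dH/dt = 0: 0.00232·733 - 0.527 = 0.0495P*, so P* = 1.17/0.0495 = 23.7.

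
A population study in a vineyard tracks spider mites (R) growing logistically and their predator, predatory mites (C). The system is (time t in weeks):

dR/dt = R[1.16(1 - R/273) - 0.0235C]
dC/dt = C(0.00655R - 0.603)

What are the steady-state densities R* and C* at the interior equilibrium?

R* ≈ 92.1, C* ≈ 32.7

From dC/dt = 0 with C > 0: 0.00655R* = 0.603, so R* = 92.1.
Substitute into dR/dt = 0: 1.16(1 - 92.1/273) = 0.0235C*.
The bracket is 0.663, giving C* = 0.769/0.0235 = 32.7.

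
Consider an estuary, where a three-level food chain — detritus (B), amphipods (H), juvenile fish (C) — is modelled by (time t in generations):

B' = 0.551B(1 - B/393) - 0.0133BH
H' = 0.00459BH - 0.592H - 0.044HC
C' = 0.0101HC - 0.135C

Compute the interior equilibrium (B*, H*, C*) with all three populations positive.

B* ≈ 266, H* ≈ 13.4, C* ≈ 14.3

From dC/dt = 0: 0.0101H* = 0.135, so H* = 13.4.
From dB/dt = 0: 0.551(1 - B*/393) = 0.0133·13.4, giving B* = 393·(1 - 0.323) = 266.
From dH/dt = 0: 0.00459·266 - 0.592 = 0.044C*, so C* = 0.63/0.044 = 14.3.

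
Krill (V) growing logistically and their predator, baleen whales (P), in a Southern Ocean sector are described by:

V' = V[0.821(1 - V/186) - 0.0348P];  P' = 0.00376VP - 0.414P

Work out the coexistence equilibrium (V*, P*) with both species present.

V* ≈ 110, P* ≈ 9.63

From dP/dt = 0 with P > 0: 0.00376V* = 0.414, so V* = 110.
Substitute into dV/dt = 0: 0.821(1 - 110/186) = 0.0348P*.
The bracket is 0.408, giving P* = 0.335/0.0348 = 9.63.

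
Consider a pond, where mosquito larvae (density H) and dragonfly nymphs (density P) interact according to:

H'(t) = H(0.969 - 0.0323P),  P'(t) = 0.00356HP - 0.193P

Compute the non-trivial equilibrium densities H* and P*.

Set dP/dt = 0 with P > 0: 0.00356H - 0.193 = 0, so H* = 0.193/0.00356 = 54.2.
Set dH/dt = 0 with H > 0: 0.969 - 0.0323P = 0, so P* = 0.969/0.0323 = 30.

H* ≈ 54.2, P* ≈ 30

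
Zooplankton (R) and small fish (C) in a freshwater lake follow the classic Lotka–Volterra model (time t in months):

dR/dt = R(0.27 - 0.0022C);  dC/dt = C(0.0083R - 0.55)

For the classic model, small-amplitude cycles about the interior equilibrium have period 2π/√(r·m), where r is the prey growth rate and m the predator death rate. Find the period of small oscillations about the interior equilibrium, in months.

Here r = 0.27 and m = 0.55, so r·m = 0.149.
ω = √0.149 = 0.385 per month, hence T = 2π/ω ≈ 16.3 months.

T ≈ 16.3 months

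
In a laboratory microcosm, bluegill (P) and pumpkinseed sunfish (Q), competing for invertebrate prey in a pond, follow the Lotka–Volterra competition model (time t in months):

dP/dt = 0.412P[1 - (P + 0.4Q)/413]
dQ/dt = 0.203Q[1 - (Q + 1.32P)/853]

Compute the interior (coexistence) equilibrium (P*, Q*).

P* ≈ 152, Q* ≈ 652

Setting both brackets to zero gives the nullclines P + 0.4Q = 413 and 1.32P + Q = 853.
Substituting Q = 853 - 1.32P into the first: P(1 - 0.4·1.32) = 413 - 0.4·853.
So P* = 71.8/0.472 = 152, and then Q* = 853 - 1.32·152 = 652.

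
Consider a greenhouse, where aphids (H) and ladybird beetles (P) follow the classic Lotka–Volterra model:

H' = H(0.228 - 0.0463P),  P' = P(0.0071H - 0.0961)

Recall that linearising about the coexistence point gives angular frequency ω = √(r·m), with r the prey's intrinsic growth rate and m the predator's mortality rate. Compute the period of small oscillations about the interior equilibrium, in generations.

T ≈ 42.4 generations

Here r = 0.228 and m = 0.0961, so r·m = 0.0219.
ω = √0.0219 = 0.148 per generation, hence T = 2π/ω ≈ 42.4 generations.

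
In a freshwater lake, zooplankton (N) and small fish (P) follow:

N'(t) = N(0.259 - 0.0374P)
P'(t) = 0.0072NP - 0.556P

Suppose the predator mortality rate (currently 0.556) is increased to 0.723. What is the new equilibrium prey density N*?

N* ≈ 100

At the interior fixed point, setting dP/dt = 0 with P > 0 fixes N* = (predator death rate)/(NP coefficient) — independent of the other coefficients.
With the change, N* = 0.723/0.0072 = 100; it rises from 77.2.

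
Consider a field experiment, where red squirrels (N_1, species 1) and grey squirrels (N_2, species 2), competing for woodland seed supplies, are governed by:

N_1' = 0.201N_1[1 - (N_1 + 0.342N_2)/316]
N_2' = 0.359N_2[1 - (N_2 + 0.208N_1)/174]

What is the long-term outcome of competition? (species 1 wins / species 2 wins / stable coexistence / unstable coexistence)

stable coexistence

Compare the nullcline intercepts: K1/α12 = 316/0.342 = 924 > K2 = 174; K2/α21 = 174/0.208 = 837 > K1 = 316.
Since both inequalities hold, each species can invade when rare, so the interior equilibrium is stable.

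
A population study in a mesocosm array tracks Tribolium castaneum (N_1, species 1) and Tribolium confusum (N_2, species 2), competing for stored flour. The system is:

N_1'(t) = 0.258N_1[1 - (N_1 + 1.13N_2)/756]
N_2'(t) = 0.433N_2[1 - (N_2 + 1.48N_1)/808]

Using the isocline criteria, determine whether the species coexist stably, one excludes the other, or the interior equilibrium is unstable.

Compare the nullcline intercepts: K1/α12 = 756/1.13 = 669 < K2 = 808; K2/α21 = 808/1.48 = 546 < K1 = 756.
Since both are reversed, neither can invade when rare; the interior point is a saddle.

unstable coexistence (outcome depends on initial conditions)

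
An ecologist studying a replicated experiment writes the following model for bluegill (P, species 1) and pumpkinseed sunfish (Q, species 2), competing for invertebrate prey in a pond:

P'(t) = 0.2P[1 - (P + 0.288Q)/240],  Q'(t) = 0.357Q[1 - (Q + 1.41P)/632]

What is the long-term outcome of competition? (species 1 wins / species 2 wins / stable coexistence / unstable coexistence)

stable coexistence

Compare the nullcline intercepts: K1/α12 = 240/0.288 = 833 > K2 = 632; K2/α21 = 632/1.41 = 448 > K1 = 240.
Since both inequalities hold, each species can invade when rare, so the interior equilibrium is stable.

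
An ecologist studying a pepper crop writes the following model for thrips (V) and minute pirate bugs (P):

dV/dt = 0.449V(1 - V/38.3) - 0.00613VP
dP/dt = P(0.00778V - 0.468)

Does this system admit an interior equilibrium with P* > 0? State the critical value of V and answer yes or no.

The predator equation gives dP/dt > 0 only when V > 0.468/0.00778 = 60.2.
Without the predator, V → K = 38.3. Since 38.3 < 60.2, the predator cannot invade.

Threshold V = 60.2; K < 60.2, so no, the predator goes extinct.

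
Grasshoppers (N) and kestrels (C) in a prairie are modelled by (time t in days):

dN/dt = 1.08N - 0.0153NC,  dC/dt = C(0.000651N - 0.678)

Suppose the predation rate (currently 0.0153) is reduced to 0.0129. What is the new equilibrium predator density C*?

C* ≈ 83.7

At the interior fixed point, setting dN/dt = 0 with N > 0 fixes C* = (prey growth rate)/(NC coefficient) — independent of the other coefficients.
With the change, C* = 1.08/0.0129 = 83.7; it rises from 70.6.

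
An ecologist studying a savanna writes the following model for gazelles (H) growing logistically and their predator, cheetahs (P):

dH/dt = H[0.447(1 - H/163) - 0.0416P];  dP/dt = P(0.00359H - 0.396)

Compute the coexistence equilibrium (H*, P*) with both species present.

H* ≈ 110, P* ≈ 3.47

From dP/dt = 0 with P > 0: 0.00359H* = 0.396, so H* = 110.
Substitute into dH/dt = 0: 0.447(1 - 110/163) = 0.0416P*.
The bracket is 0.323, giving P* = 0.145/0.0416 = 3.47.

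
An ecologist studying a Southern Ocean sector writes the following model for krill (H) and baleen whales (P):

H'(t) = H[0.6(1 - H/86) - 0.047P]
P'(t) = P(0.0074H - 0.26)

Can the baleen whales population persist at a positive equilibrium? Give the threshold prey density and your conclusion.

Threshold H = 35.1; K > 35.1, so yes, the predator persists.

The predator equation gives dP/dt > 0 only when H > 0.26/0.0074 = 35.1.
Without the predator, H → K = 86. Since 86 > 35.1, the predator can invade and persist.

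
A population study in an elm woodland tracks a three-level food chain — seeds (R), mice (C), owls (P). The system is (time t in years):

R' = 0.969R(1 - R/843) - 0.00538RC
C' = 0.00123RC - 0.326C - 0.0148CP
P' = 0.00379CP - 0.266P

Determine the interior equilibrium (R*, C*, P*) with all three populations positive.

From dP/dt = 0: 0.00379C* = 0.266, so C* = 70.2.
From dR/dt = 0: 0.969(1 - R*/843) = 0.00538·70.2, giving R* = 843·(1 - 0.39) = 515.
From dC/dt = 0: 0.00123·515 - 0.326 = 0.0148P*, so P* = 0.307/0.0148 = 20.7.

R* ≈ 515, C* ≈ 70.2, P* ≈ 20.7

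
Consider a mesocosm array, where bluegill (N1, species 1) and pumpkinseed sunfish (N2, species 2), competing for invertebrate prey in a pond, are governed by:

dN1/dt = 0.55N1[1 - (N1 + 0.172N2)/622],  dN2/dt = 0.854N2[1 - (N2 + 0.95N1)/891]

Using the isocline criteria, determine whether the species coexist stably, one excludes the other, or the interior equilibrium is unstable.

stable coexistence

Compare the nullcline intercepts: K1/α12 = 622/0.172 = 3620 > K2 = 891; K2/α21 = 891/0.95 = 938 > K1 = 622.
Since both inequalities hold, each species can invade when rare, so the interior equilibrium is stable.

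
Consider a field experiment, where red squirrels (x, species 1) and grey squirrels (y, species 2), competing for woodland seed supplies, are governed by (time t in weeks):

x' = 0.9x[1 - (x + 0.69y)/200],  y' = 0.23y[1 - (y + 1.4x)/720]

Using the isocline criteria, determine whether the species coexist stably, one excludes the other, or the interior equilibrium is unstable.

Compare the nullcline intercepts: K1/α12 = 200/0.69 = 290 < K2 = 720; K2/α21 = 720/1.4 = 514 > K1 = 200.
Since the inequalities point opposite ways, species 2 can invade but species 1 cannot.

species 2 excludes species 1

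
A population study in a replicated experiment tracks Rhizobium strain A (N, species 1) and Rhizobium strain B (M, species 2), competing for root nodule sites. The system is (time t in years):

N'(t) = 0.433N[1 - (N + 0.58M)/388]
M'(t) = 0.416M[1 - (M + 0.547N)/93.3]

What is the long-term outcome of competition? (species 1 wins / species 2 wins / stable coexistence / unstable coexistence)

species 1 excludes species 2

Compare the nullcline intercepts: K1/α12 = 388/0.58 = 669 > K2 = 93.3; K2/α21 = 93.3/0.547 = 171 < K1 = 388.
Since the inequalities point opposite ways, species 1 can invade but species 2 cannot.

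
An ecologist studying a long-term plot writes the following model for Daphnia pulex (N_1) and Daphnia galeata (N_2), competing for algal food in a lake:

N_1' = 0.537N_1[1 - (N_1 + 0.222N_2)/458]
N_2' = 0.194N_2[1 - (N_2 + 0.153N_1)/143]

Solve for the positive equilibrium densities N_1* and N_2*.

N_1* ≈ 441, N_2* ≈ 75.5

Setting both brackets to zero gives the nullclines N_1 + 0.222N_2 = 458 and 0.153N_1 + N_2 = 143.
Substituting N_2 = 143 - 0.153N_1 into the first: N_1(1 - 0.222·0.153) = 458 - 0.222·143.
So N_1* = 426/0.966 = 441, and then N_2* = 143 - 0.153·441 = 75.5.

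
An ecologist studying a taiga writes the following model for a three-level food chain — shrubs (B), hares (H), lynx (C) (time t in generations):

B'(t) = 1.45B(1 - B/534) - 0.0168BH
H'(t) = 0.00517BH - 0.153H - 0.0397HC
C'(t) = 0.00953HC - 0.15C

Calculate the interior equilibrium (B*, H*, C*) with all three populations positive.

B* ≈ 437, H* ≈ 15.7, C* ≈ 53

From dC/dt = 0: 0.00953H* = 0.15, so H* = 15.7.
From dB/dt = 0: 1.45(1 - B*/534) = 0.0168·15.7, giving B* = 534·(1 - 0.182) = 437.
From dH/dt = 0: 0.00517·437 - 0.153 = 0.0397C*, so C* = 2.1/0.0397 = 53.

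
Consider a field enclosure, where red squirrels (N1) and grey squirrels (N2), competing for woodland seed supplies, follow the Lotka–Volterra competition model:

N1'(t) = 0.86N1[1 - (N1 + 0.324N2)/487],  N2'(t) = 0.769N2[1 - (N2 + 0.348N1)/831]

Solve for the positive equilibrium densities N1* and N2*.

Setting both brackets to zero gives the nullclines N1 + 0.324N2 = 487 and 0.348N1 + N2 = 831.
Substituting N2 = 831 - 0.348N1 into the first: N1(1 - 0.324·0.348) = 487 - 0.324·831.
So N1* = 218/0.887 = 245, and then N2* = 831 - 0.348·245 = 746.

N1* ≈ 245, N2* ≈ 746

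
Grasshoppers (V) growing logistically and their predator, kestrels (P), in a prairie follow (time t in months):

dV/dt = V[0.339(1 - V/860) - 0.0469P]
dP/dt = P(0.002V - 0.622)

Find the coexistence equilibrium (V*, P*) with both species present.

V* ≈ 311, P* ≈ 4.61

From dP/dt = 0 with P > 0: 0.002V* = 0.622, so V* = 311.
Substitute into dV/dt = 0: 0.339(1 - 311/860) = 0.0469P*.
The bracket is 0.638, giving P* = 0.216/0.0469 = 4.61.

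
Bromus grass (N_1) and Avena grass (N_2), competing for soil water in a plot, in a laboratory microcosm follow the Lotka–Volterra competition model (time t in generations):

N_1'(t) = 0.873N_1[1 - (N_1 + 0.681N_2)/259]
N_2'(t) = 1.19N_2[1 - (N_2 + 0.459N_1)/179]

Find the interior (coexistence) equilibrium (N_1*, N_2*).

Setting both brackets to zero gives the nullclines N_1 + 0.681N_2 = 259 and 0.459N_1 + N_2 = 179.
Substituting N_2 = 179 - 0.459N_1 into the first: N_1(1 - 0.681·0.459) = 259 - 0.681·179.
So N_1* = 137/0.687 = 199, and then N_2* = 179 - 0.459·199 = 87.5.

N_1* ≈ 199, N_2* ≈ 87.5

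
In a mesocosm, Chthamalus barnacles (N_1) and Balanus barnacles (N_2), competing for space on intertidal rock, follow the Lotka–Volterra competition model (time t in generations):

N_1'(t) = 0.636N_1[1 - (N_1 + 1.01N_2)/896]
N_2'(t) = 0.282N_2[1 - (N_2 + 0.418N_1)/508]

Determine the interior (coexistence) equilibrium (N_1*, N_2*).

N_1* ≈ 663, N_2* ≈ 231

Setting both brackets to zero gives the nullclines N_1 + 1.01N_2 = 896 and 0.418N_1 + N_2 = 508.
Substituting N_2 = 508 - 0.418N_1 into the first: N_1(1 - 1.01·0.418) = 896 - 1.01·508.
So N_1* = 383/0.578 = 663, and then N_2* = 508 - 0.418·663 = 231.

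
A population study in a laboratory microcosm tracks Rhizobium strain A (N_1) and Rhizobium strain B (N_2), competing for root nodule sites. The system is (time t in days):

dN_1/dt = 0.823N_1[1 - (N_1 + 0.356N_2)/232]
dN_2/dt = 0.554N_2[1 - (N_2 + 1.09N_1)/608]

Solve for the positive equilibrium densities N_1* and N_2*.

N_1* ≈ 25.4, N_2* ≈ 580

Setting both brackets to zero gives the nullclines N_1 + 0.356N_2 = 232 and 1.09N_1 + N_2 = 608.
Substituting N_2 = 608 - 1.09N_1 into the first: N_1(1 - 0.356·1.09) = 232 - 0.356·608.
So N_1* = 15.6/0.612 = 25.4, and then N_2* = 608 - 1.09·25.4 = 580.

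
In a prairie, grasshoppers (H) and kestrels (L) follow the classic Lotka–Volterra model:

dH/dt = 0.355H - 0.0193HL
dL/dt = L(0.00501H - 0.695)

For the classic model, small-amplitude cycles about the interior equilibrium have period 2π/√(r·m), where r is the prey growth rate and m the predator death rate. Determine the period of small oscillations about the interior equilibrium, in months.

Here r = 0.355 and m = 0.695, so r·m = 0.247.
ω = √0.247 = 0.497 per month, hence T = 2π/ω ≈ 12.6 months.

T ≈ 12.6 months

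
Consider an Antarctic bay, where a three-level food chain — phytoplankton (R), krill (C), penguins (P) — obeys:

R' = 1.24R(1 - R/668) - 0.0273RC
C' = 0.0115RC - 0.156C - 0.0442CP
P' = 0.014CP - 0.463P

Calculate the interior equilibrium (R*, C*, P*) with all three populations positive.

R* ≈ 182, C* ≈ 33.1, P* ≈ 43.7

From dP/dt = 0: 0.014C* = 0.463, so C* = 33.1.
From dR/dt = 0: 1.24(1 - R*/668) = 0.0273·33.1, giving R* = 668·(1 - 0.728) = 182.
From dC/dt = 0: 0.0115·182 - 0.156 = 0.0442P*, so P* = 1.93/0.0442 = 43.7.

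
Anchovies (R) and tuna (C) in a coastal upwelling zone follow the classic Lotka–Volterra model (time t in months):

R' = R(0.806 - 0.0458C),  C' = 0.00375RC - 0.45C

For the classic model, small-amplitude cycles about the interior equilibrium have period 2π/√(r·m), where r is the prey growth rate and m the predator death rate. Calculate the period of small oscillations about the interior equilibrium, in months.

T ≈ 10.4 months

Here r = 0.806 and m = 0.45, so r·m = 0.363.
ω = √0.363 = 0.602 per month, hence T = 2π/ω ≈ 10.4 months.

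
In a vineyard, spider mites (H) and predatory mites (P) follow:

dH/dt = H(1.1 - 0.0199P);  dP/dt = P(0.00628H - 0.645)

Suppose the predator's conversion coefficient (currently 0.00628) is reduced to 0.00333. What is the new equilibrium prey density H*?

H* ≈ 194

At the interior fixed point, setting dP/dt = 0 with P > 0 fixes H* = (predator death rate)/(HP coefficient) — independent of the other coefficients.
With the change, H* = 0.645/0.00333 = 194; it rises from 103.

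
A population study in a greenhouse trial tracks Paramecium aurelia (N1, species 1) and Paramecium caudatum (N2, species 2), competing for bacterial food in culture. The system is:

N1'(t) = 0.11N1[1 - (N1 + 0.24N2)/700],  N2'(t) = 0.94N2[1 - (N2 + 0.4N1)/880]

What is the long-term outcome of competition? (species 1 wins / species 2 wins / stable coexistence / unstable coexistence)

stable coexistence

Compare the nullcline intercepts: K1/α12 = 700/0.24 = 2920 > K2 = 880; K2/α21 = 880/0.4 = 2200 > K1 = 700.
Since both inequalities hold, each species can invade when rare, so the interior equilibrium is stable.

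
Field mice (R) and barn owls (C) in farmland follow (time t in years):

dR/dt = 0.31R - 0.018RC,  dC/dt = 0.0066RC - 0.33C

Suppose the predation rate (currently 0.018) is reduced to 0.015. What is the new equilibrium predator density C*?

C* ≈ 20.7

At the interior fixed point, setting dR/dt = 0 with R > 0 fixes C* = (prey growth rate)/(RC coefficient) — independent of the other coefficients.
With the change, C* = 0.31/0.015 = 20.7; it rises from 17.2.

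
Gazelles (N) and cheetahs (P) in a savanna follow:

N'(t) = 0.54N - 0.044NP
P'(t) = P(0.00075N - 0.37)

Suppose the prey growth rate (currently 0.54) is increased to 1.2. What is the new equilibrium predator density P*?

P* ≈ 27.3

At the interior fixed point, setting dN/dt = 0 with N > 0 fixes P* = (prey growth rate)/(NP coefficient) — independent of the other coefficients.
With the change, P* = 1.2/0.044 = 27.3; it rises from 12.3.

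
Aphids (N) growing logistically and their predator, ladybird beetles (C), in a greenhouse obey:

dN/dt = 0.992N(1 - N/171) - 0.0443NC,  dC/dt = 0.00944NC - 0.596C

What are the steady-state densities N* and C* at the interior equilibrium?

N* ≈ 63.1, C* ≈ 14.1

From dC/dt = 0 with C > 0: 0.00944N* = 0.596, so N* = 63.1.
Substitute into dN/dt = 0: 0.992(1 - 63.1/171) = 0.0443C*.
The bracket is 0.631, giving C* = 0.626/0.0443 = 14.1.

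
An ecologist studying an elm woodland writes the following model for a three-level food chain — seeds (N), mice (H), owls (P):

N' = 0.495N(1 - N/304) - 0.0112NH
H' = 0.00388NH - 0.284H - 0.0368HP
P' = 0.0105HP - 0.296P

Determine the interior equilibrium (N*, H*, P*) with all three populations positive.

N* ≈ 110, H* ≈ 28.2, P* ≈ 3.89

From dP/dt = 0: 0.0105H* = 0.296, so H* = 28.2.
From dN/dt = 0: 0.495(1 - N*/304) = 0.0112·28.2, giving N* = 304·(1 - 0.638) = 110.
From dH/dt = 0: 0.00388·110 - 0.284 = 0.0368P*, so P* = 0.143/0.0368 = 3.89.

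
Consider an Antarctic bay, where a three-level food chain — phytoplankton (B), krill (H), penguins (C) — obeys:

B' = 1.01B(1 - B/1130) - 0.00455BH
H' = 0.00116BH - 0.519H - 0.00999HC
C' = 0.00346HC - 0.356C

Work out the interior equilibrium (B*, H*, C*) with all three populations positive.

B* ≈ 606, H* ≈ 103, C* ≈ 18.4

From dC/dt = 0: 0.00346H* = 0.356, so H* = 103.
From dB/dt = 0: 1.01(1 - B*/1130) = 0.00455·103, giving B* = 1130·(1 - 0.464) = 606.
From dH/dt = 0: 0.00116·606 - 0.519 = 0.00999C*, so C* = 0.184/0.00999 = 18.4.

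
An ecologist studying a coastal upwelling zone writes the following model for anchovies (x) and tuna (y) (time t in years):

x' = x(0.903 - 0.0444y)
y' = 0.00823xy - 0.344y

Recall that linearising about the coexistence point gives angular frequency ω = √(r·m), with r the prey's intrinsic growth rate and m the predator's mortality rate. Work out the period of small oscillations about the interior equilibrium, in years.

T ≈ 11.3 years

Here r = 0.903 and m = 0.344, so r·m = 0.311.
ω = √0.311 = 0.557 per year, hence T = 2π/ω ≈ 11.3 years.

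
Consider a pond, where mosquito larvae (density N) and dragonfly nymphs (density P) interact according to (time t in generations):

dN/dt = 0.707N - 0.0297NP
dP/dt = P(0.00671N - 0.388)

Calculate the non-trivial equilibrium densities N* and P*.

N* ≈ 57.8, P* ≈ 23.8

Set dP/dt = 0 with P > 0: 0.00671N - 0.388 = 0, so N* = 0.388/0.00671 = 57.8.
Set dN/dt = 0 with N > 0: 0.707 - 0.0297P = 0, so P* = 0.707/0.0297 = 23.8.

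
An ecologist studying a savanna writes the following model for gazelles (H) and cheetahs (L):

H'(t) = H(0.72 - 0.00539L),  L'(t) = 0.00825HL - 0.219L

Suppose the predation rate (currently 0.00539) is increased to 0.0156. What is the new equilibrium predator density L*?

At the interior fixed point, setting dH/dt = 0 with H > 0 fixes L* = (prey growth rate)/(HL coefficient) — independent of the other coefficients.
With the change, L* = 0.72/0.0156 = 46.2; it falls from 134.

L* ≈ 46.2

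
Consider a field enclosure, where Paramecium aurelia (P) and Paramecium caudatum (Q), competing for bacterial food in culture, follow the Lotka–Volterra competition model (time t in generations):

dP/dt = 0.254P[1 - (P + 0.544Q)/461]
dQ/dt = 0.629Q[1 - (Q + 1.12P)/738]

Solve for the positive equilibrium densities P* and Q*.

P* ≈ 152, Q* ≈ 567

Setting both brackets to zero gives the nullclines P + 0.544Q = 461 and 1.12P + Q = 738.
Substituting Q = 738 - 1.12P into the first: P(1 - 0.544·1.12) = 461 - 0.544·738.
So P* = 59.5/0.391 = 152, and then Q* = 738 - 1.12·152 = 567.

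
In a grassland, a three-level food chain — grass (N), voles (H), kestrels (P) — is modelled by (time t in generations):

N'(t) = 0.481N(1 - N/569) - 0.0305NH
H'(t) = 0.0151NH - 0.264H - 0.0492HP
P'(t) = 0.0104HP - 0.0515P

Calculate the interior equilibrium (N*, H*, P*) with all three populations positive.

From dP/dt = 0: 0.0104H* = 0.0515, so H* = 4.95.
From dN/dt = 0: 0.481(1 - N*/569) = 0.0305·4.95, giving N* = 569·(1 - 0.314) = 390.
From dH/dt = 0: 0.0151·390 - 0.264 = 0.0492P*, so P* = 5.63/0.0492 = 114.

N* ≈ 390, H* ≈ 4.95, P* ≈ 114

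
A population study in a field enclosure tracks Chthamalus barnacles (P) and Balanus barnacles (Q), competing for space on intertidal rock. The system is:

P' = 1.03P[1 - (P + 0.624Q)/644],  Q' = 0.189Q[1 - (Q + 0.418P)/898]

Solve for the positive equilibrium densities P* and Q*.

Setting both brackets to zero gives the nullclines P + 0.624Q = 644 and 0.418P + Q = 898.
Substituting Q = 898 - 0.418P into the first: P(1 - 0.624·0.418) = 644 - 0.624·898.
So P* = 83.6/0.739 = 113, and then Q* = 898 - 0.418·113 = 851.

P* ≈ 113, Q* ≈ 851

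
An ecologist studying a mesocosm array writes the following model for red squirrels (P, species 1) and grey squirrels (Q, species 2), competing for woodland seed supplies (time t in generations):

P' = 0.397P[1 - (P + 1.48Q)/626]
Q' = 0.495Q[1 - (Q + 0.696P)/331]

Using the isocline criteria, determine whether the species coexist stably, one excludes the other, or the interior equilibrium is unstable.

Compare the nullcline intercepts: K1/α12 = 626/1.48 = 423 > K2 = 331; K2/α21 = 331/0.696 = 476 < K1 = 626.
Since the inequalities point opposite ways, species 1 can invade but species 2 cannot.

species 1 excludes species 2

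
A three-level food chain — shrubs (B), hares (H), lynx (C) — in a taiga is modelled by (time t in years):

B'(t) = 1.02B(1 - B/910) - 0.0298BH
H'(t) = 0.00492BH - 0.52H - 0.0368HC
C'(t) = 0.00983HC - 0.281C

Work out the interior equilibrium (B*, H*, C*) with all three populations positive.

From dC/dt = 0: 0.00983H* = 0.281, so H* = 28.6.
From dB/dt = 0: 1.02(1 - B*/910) = 0.0298·28.6, giving B* = 910·(1 - 0.835) = 150.
From dH/dt = 0: 0.00492·150 - 0.52 = 0.0368C*, so C* = 0.218/0.0368 = 5.92.

B* ≈ 150, H* ≈ 28.6, C* ≈ 5.92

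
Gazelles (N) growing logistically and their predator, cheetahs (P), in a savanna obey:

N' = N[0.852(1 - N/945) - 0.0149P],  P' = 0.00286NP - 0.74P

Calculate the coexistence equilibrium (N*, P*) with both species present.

From dP/dt = 0 with P > 0: 0.00286N* = 0.74, so N* = 259.
Substitute into dN/dt = 0: 0.852(1 - 259/945) = 0.0149P*.
The bracket is 0.726, giving P* = 0.619/0.0149 = 41.5.

N* ≈ 259, P* ≈ 41.5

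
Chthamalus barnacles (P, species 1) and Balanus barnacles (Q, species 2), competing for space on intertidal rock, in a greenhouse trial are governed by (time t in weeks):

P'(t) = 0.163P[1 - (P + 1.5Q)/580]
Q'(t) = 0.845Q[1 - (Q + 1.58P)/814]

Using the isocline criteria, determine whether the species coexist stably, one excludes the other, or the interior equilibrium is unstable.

unstable coexistence (outcome depends on initial conditions)

Compare the nullcline intercepts: K1/α12 = 580/1.5 = 387 < K2 = 814; K2/α21 = 814/1.58 = 515 < K1 = 580.
Since both are reversed, neither can invade when rare; the interior point is a saddle.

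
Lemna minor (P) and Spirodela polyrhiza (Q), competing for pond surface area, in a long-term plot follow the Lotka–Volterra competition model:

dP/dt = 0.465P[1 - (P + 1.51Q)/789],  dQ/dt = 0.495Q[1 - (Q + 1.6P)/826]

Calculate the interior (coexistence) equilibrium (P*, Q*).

P* ≈ 324, Q* ≈ 308

Setting both brackets to zero gives the nullclines P + 1.51Q = 789 and 1.6P + Q = 826.
Substituting Q = 826 - 1.6P into the first: P(1 - 1.51·1.6) = 789 - 1.51·826.
So P* = -458/-1.42 = 324, and then Q* = 826 - 1.6·324 = 308.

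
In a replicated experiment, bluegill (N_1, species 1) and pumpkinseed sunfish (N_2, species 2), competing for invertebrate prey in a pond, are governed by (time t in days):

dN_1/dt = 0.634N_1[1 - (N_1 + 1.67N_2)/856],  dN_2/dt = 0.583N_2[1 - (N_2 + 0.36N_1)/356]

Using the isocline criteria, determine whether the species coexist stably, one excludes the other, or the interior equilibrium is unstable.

Compare the nullcline intercepts: K1/α12 = 856/1.67 = 513 > K2 = 356; K2/α21 = 356/0.36 = 989 > K1 = 856.
Since both inequalities hold, each species can invade when rare, so the interior equilibrium is stable.

stable coexistence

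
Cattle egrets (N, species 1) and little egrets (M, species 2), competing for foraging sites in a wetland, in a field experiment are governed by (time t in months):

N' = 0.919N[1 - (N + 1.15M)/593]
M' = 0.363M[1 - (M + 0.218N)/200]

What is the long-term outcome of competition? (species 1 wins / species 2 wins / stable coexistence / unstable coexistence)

stable coexistence

Compare the nullcline intercepts: K1/α12 = 593/1.15 = 516 > K2 = 200; K2/α21 = 200/0.218 = 917 > K1 = 593.
Since both inequalities hold, each species can invade when rare, so the interior equilibrium is stable.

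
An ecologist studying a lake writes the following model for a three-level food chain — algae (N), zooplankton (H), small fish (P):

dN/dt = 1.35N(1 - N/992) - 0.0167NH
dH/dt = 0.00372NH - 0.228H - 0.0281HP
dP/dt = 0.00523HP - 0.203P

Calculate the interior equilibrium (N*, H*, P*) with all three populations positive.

From dP/dt = 0: 0.00523H* = 0.203, so H* = 38.8.
From dN/dt = 0: 1.35(1 - N*/992) = 0.0167·38.8, giving N* = 992·(1 - 0.48) = 516.
From dH/dt = 0: 0.00372·516 - 0.228 = 0.0281P*, so P* = 1.69/0.0281 = 60.2.

N* ≈ 516, H* ≈ 38.8, P* ≈ 60.2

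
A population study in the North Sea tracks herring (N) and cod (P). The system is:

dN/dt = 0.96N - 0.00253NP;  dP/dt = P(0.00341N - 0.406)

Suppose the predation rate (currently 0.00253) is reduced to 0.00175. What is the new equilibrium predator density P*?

P* ≈ 549

At the interior fixed point, setting dN/dt = 0 with N > 0 fixes P* = (prey growth rate)/(NP coefficient) — independent of the other coefficients.
With the change, P* = 0.96/0.00175 = 549; it rises from 379.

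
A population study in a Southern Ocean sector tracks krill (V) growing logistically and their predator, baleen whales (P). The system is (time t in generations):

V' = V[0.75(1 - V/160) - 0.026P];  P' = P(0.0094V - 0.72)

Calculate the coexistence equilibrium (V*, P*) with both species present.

From dP/dt = 0 with P > 0: 0.0094V* = 0.72, so V* = 76.6.
Substitute into dV/dt = 0: 0.75(1 - 76.6/160) = 0.026P*.
The bracket is 0.521, giving P* = 0.391/0.026 = 15.

V* ≈ 76.6, P* ≈ 15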